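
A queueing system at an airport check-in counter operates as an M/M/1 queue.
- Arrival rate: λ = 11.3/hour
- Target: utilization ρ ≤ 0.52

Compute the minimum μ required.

ρ = λ/μ, so μ = λ/ρ
μ ≥ 11.3/0.52 = 21.7308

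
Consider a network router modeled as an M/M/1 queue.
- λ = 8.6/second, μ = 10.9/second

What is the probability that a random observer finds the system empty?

ρ = λ/μ = 8.6/10.9 = 0.7890
P(0) = 1 - ρ = 1 - 0.7890 = 0.2110
The server is idle 21.10% of the time.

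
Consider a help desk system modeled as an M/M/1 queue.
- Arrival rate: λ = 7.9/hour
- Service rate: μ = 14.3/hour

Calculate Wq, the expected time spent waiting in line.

First, compute utilization: ρ = λ/μ = 7.9/14.3 = 0.5524
For M/M/1: Wq = λ/(μ(μ-λ))
Wq = 7.9/(14.3 × (14.3-7.9))
Wq = 7.9/(14.3 × 6.40)
Wq = 0.08632 hours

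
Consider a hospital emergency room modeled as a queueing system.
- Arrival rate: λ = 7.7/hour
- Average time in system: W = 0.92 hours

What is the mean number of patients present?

Little's Law: L = λW
L = 7.7 × 0.92 = 7.0840 patients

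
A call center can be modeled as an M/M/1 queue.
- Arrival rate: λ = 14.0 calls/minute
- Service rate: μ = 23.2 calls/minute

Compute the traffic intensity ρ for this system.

Server utilization: ρ = λ/μ
ρ = 14.0/23.2 = 0.6034
The server is busy 60.34% of the time.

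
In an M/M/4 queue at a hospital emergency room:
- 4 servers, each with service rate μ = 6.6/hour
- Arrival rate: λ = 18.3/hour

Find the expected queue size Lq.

Traffic intensity: ρ = λ/(cμ) = 18.3/(4×6.6) = 0.6932
Since ρ = 0.6932 < 1, system is stable.
Offered load a = λ/μ = cρ = 18.3/6.6 = 2.7727
P₀ = [ Σₙ₌₀^3 aⁿ/n! + a^4/(4!(1-ρ)) ]⁻¹
Σ = a^0/0! + a^1/1! + a^2/2! + a^3/3! = 1.0000 + 2.7727 + 3.8440 + 3.5528 = 11.1695
a^4/(4!(1-ρ)) = 59.1056/(24 × 0.306818) = 8.0267
P₀ = 1/(11.1695 + 8.0267) = 0.05209
Lq = P₀·a^4·ρ / (4!(1-ρ)²) = 0.052094 × 59.1056 × 0.69318 / (24 × 0.094137) = 0.9447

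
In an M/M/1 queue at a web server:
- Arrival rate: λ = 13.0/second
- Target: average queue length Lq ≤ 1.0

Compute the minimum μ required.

For M/M/1: Lq = λ²/(μ(μ-λ))
Need Lq ≤ 1.0, i.e. μ(μ-λ) ≥ λ²/1.0
μ² - 13.0μ - 169.00/1.0 ≥ 0  →  μ² - 13.0μ - 169.0000 ≥ 0
Quadratic formula (positive root): μ = [λ + √(λ² + 4×169.0000)]/2
Discriminant: 169.00 + 4×169.0000 = 845.0000, √845.0000 = 29.0689
μ ≥ (13.0 + 29.0689)/2 = 21.0344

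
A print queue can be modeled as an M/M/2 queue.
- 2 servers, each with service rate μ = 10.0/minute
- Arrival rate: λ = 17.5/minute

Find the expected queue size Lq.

Traffic intensity: ρ = λ/(cμ) = 17.5/(2×10.0) = 0.8750
Since ρ = 0.8750 < 1, system is stable.
Offered load a = λ/μ = cρ = 17.5/10.0 = 1.7500
P₀ = [ Σₙ₌₀^1 aⁿ/n! + a^2/(2!(1-ρ)) ]⁻¹
Σ = a^0/0! + a^1/1! = 1.0000 + 1.7500 = 2.7500
a^2/(2!(1-ρ)) = 3.0625/(2 × 0.1250) = 12.2500
P₀ = 1/(2.7500 + 12.2500) = 0.06667
Lq = P₀·a^2·ρ / (2!(1-ρ)²) = 0.066667 × 3.0625 × 0.87500 / (2 × 0.015625) = 5.7167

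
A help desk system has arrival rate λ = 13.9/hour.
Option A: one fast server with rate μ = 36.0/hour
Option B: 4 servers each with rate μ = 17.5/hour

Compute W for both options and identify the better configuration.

Option A: single server μ = 36.0 (M/M/1)
  ρ_A = 13.9/36.0 = 0.3861
  W_A = 1/(μ-λ) = 1/(36.0-13.9) = 1/22.10 = 0.04525

Option B: 4 servers μ = 17.5 (M/M/4)
  ρ_B = λ/(cμ) = 13.9/(4×17.5) = 0.1986
  Offered load a = λ/μ = cρ = 13.9/17.5 = 0.7943
  P₀ = [ Σₙ₌₀^3 aⁿ/n! + a^4/(4!(1-ρ)) ]⁻¹
  Σ = a^0/0! + a^1/1! + a^2/2! + a^3/3! = 1.0000 + 0.7943 + 0.3154 + 0.08352 = 2.1932
  a^4/(4!(1-ρ)) = 0.3980/(24 × 0.8014) = 0.02069
  P₀ = 1/(2.1932 + 0.02069) = 0.4517
  Lq = P₀·a^4·ρ / (4!(1-ρ)²) = 0.4517 × 0.3980 × 0.1986 / (24 × 0.6423) = 0.002316
  Wq_B = Lq/λ = 0.002316/13.9 = 0.0001666
  W_B = Wq_B + 1/μ = 0.0001666 + 0.05714 = 0.05731

Since W_A = 0.04525 < W_B = 0.05731, Option A (single fast server) has the shorter time in system.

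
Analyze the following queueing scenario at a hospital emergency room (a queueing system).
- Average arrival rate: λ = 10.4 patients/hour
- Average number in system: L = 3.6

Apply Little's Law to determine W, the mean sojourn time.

Little's Law: L = λW, so W = L/λ
W = 3.6/10.4 = 0.3462 hours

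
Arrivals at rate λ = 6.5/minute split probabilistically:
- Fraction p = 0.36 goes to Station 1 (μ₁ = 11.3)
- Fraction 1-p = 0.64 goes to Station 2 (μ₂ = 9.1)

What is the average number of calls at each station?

Effective rates: λ₁ = 6.5×0.36 = 2.34, λ₂ = 6.5×0.64 = 4.16
Station 1: ρ₁ = 2.34/11.3 = 0.2071, L₁ = ρ₁/(1-ρ₁) = 0.2071/(1-0.2071) = 0.2612
Station 2: ρ₂ = 4.16/9.1 = 0.45714, L₂ = ρ₂/(1-ρ₂) = 0.45714/(1-0.45714) = 0.8421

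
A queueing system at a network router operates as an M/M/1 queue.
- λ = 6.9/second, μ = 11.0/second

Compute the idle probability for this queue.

ρ = λ/μ = 6.9/11.0 = 0.6273
P(0) = 1 - ρ = 1 - 0.6273 = 0.3727
The server is idle 37.27% of the time.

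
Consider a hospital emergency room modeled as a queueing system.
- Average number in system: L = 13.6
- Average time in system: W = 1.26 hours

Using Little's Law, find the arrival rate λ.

Little's Law: L = λW, so λ = L/W
λ = 13.6/1.26 = 10.7937 patients/hour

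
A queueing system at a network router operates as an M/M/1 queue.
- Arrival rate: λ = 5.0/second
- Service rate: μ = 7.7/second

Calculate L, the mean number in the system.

ρ = λ/μ = 5.0/7.7 = 0.6494
For M/M/1: L = λ/(μ-λ)
L = 5.0/(7.7-5.0) = 5.0/2.70
L = 1.8519 packets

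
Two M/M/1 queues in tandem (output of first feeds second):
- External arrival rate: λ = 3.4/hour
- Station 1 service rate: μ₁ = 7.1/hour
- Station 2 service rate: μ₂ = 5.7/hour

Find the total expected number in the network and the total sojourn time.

By Jackson's theorem, each station behaves as independent M/M/1.
Station 1: ρ₁ = 3.4/7.1 = 0.4789, L₁ = ρ₁/(1-ρ₁) = λ/(μ₁-λ) = 3.4/3.70 = 0.9189
Station 2: ρ₂ = 3.4/5.7 = 0.5965, L₂ = ρ₂/(1-ρ₂) = λ/(μ₂-λ) = 3.4/2.30 = 1.4783
Total: L = L₁ + L₂ = 0.9189 + 1.4783 = 2.3972
W = L/λ = 2.3972/3.4 = 0.7051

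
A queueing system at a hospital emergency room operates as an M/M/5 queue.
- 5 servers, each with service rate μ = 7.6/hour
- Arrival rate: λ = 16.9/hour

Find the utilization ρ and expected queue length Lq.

Traffic intensity: ρ = λ/(cμ) = 16.9/(5×7.6) = 0.4447
Since ρ = 0.4447 < 1, system is stable.
Offered load a = λ/μ = cρ = 16.9/7.6 = 2.2237
P₀ = [ Σₙ₌₀^4 aⁿ/n! + a^5/(5!(1-ρ)) ]⁻¹
Σ = a^0/0! + a^1/1! + a^2/2! + a^3/3! + a^4/4! = 1.0000 + 2.2237 + 2.4724 + 1.8326 + 1.0188 = 8.5475
a^5/(5!(1-ρ)) = 54.3708/(120 × 0.55526) = 0.8160
P₀ = 1/(8.5475 + 0.8160) = 0.1068
Lq = P₀·a^5·ρ / (5!(1-ρ)²) = 0.1068 × 54.3708 × 0.4447 / (120 × 0.3083) = 0.06980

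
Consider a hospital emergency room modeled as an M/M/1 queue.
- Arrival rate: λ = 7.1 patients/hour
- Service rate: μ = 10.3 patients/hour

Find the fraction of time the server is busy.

Server utilization: ρ = λ/μ
ρ = 7.1/10.3 = 0.6893
The server is busy 68.93% of the time.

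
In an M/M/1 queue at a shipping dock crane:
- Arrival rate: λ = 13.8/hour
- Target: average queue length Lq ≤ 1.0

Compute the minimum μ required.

For M/M/1: Lq = λ²/(μ(μ-λ))
Need Lq ≤ 1.0, i.e. μ(μ-λ) ≥ λ²/1.0
μ² - 13.8μ - 190.44/1.0 ≥ 0  →  μ² - 13.8μ - 190.4400 ≥ 0
Quadratic formula (positive root): μ = [λ + √(λ² + 4×190.4400)]/2
Discriminant: 190.44 + 4×190.4400 = 952.2000, √952.2000 = 30.8577
μ ≥ (13.8 + 30.8577)/2 = 22.3289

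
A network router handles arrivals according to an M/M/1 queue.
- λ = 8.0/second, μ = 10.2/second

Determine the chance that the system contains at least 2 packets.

ρ = λ/μ = 8.0/10.2 = 0.7843
P(N ≥ n) = ρⁿ
P(N ≥ 2) = 0.7843^2
P(N ≥ 2) = 0.6151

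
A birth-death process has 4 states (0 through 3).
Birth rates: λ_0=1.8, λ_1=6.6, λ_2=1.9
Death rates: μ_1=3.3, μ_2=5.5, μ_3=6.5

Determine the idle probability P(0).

Ratios P(n)/P(0) = (λ₀···λₙ₋₁)/(μ₁···μₙ):
P(1)/P(0) = (1.8)/(3.3) = 0.5455
P(2)/P(0) = (1.8×6.6)/(3.3×5.5) = 0.6545
P(3)/P(0) = (1.8×6.6×1.9)/(3.3×5.5×6.5) = 0.1913

Normalization: ∑ P(n) = 1
P(0) × (1.0000 + 0.5455 + 0.6545 + 0.1913) = 1
P(0) × 2.3913 = 1
P(0) = 1/2.3913 = 0.4182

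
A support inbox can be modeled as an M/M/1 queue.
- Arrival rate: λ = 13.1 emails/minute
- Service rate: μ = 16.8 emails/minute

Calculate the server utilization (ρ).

Server utilization: ρ = λ/μ
ρ = 13.1/16.8 = 0.7798
The server is busy 77.98% of the time.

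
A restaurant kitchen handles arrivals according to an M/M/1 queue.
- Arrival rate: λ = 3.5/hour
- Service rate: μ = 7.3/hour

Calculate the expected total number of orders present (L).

ρ = λ/μ = 3.5/7.3 = 0.4795
For M/M/1: L = λ/(μ-λ)
L = 3.5/(7.3-3.5) = 3.5/3.80
L = 0.9211 orders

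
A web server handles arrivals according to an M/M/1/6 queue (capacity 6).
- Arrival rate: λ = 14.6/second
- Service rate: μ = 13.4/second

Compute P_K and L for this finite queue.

ρ = λ/μ = 14.6/13.4 = 1.08955
P₀ = (1-ρ)/(1-ρ^(K+1)) = (1-1.08955)/(1-1.08955^7) = -0.08955/-0.8228 = 0.1088
P_K = P₀×ρ^K = 0.10884 × 1.08955^6 = 0.10884 × 1.6730 = 0.1821
Blocking probability P_6 = 0.1821 (18.21%)
L = ρ[1 - (K+1)ρ^K + Kρ^(K+1)] / [(1-ρ)(1-ρ^(K+1))]
L = 1.08955 × (1 - 7×1.672950 + 6×1.822763) / ((1 - 1.08955) × (1 - 1.822763)) = 3.3410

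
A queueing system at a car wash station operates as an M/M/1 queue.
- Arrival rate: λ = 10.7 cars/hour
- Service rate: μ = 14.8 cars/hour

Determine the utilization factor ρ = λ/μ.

Server utilization: ρ = λ/μ
ρ = 10.7/14.8 = 0.7230
The server is busy 72.30% of the time.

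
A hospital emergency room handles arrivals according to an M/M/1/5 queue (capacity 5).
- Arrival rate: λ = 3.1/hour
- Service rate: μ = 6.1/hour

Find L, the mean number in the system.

ρ = λ/μ = 3.1/6.1 = 0.5082
P₀ = (1-ρ)/(1-ρ^(K+1)) = (1-0.5082)/(1-0.5082^6) = 0.4918/0.9828 = 0.5004
P_K = P₀×ρ^K = 0.5004 × 0.5082^5 = 0.5004 × 0.03390 = 0.01696
L = ρ[1 - (K+1)ρ^K + Kρ^(K+1)] / [(1-ρ)(1-ρ^(K+1))]
L = 0.5082 × (1 - 6×0.03390 + 5×0.01723) / ((1 - 0.5082) × (1 - 0.01723)) = 0.9282 patients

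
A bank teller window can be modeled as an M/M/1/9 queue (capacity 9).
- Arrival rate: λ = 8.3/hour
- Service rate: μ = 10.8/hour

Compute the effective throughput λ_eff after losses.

ρ = λ/μ = 8.3/10.8 = 0.76852
P₀ = (1-ρ)/(1-ρ^(K+1)) = (1-0.76852)/(1-0.76852^10) = 0.2315/0.9281 = 0.2494
P_K = P₀×ρ^K = 0.2494 × 0.76852^9 = 0.2494 × 0.09352 = 0.02332
λ_eff = λ(1-P_K) = 8.3 × (1 - 0.02332) = 8.3 × 0.97668 = 8.1064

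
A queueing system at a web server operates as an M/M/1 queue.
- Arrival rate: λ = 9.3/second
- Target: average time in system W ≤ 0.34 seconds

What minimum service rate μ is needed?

For M/M/1: W = 1/(μ-λ)
Need W ≤ 0.34, so 1/(μ-λ) ≤ 0.34
μ - λ ≥ 1/0.34 = 2.9412
μ ≥ 9.3 + 2.9412 = 12.2412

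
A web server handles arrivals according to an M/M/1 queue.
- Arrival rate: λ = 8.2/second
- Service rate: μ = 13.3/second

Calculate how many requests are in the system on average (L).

ρ = λ/μ = 8.2/13.3 = 0.6165
For M/M/1: L = λ/(μ-λ)
L = 8.2/(13.3-8.2) = 8.2/5.10
L = 1.6078 requests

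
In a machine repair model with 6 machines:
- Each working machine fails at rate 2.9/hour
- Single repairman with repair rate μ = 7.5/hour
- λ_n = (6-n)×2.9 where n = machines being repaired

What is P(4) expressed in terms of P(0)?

P(4)/P(0) = ∏_{i=0}^{4-1} λ_i/μ_{i+1}
= (6-0)×2.9/7.5 × (6-1)×2.9/7.5 × (6-2)×2.9/7.5 × (6-3)×2.9/7.5
= 8.0473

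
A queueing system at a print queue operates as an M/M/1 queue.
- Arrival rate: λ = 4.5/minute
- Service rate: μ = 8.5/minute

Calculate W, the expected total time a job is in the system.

First, compute utilization: ρ = λ/μ = 4.5/8.5 = 0.5294
For M/M/1: W = 1/(μ-λ)
W = 1/(8.5-4.5) = 1/4.00
W = 0.2500 minutes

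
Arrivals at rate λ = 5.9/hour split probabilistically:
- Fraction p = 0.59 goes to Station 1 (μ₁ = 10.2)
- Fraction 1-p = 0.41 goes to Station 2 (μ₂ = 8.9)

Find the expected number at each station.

Effective rates: λ₁ = 5.9×0.59 = 3.481, λ₂ = 5.9×0.41 = 2.419
Station 1: ρ₁ = 3.481/10.2 = 0.3413, L₁ = ρ₁/(1-ρ₁) = 0.3413/(1-0.3413) = 0.5181
Station 2: ρ₂ = 2.419/8.9 = 0.2718, L₂ = ρ₂/(1-ρ₂) = 0.2718/(1-0.2718) = 0.3732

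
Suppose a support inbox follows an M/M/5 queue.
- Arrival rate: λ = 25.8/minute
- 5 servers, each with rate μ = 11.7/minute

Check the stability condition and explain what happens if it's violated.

Stability requires ρ = λ/(cμ) < 1
ρ = 25.8/(5 × 11.7) = 25.8/58.50 = 0.4410
Since 0.4410 < 1, the system is STABLE.
The servers are busy 44.10% of the time.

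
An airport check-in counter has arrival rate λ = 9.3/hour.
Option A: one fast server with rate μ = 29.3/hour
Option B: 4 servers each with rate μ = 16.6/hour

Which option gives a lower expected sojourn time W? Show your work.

Option A: single server μ = 29.3 (M/M/1)
  ρ_A = 9.3/29.3 = 0.3174
  W_A = 1/(μ-λ) = 1/(29.3-9.3) = 1/20.00 = 0.05000

Option B: 4 servers μ = 16.6 (M/M/4)
  ρ_B = λ/(cμ) = 9.3/(4×16.6) = 0.1401
  Offered load a = λ/μ = cρ = 9.3/16.6 = 0.5602
  P₀ = [ Σₙ₌₀^3 aⁿ/n! + a^4/(4!(1-ρ)) ]⁻¹
  Σ = a^0/0! + a^1/1! + a^2/2! + a^3/3! = 1.0000 + 0.56024 + 0.15693 + 0.029307 = 1.7465
  a^4/(4!(1-ρ)) = 0.09851/(24 × 0.8599) = 0.004773
  P₀ = 1/(1.7465 + 0.004773) = 0.5710
  Lq = P₀·a^4·ρ / (4!(1-ρ)²) = 0.57102 × 0.098514 × 0.14006 / (24 × 0.73950) = 0.0004439
  Wq_B = Lq/λ = 0.0004439/9.3 = 0.00004773
  W_B = Wq_B + 1/μ = 0.00004773 + 0.06024 = 0.06029

Since W_A = 0.05000 < W_B = 0.06029, Option A (single fast server) has the shorter time in system.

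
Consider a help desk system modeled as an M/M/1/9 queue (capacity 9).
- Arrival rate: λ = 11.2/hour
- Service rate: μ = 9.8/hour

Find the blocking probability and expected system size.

ρ = λ/μ = 11.2/9.8 = 1.14286
P₀ = (1-ρ)/(1-ρ^(K+1)) = (1-1.14286)/(1-1.14286^10) = -0.14286/-2.8013 = 0.05100
P_K = P₀×ρ^K = 0.05100 × 1.14286^9 = 0.05100 × 3.3261 = 0.1696
Blocking probability P_9 = 0.1696 (16.96%)
L = ρ[1 - (K+1)ρ^K + Kρ^(K+1)] / [(1-ρ)(1-ρ^(K+1))]
L = 1.14286 × (1 - 10×3.326115 + 9×3.801284) / ((1 - 1.14286) × (1 - 3.801284)) = 5.5699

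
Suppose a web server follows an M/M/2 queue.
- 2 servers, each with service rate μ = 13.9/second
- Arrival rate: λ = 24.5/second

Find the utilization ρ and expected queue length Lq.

Traffic intensity: ρ = λ/(cμ) = 24.5/(2×13.9) = 0.8813
Since ρ = 0.8813 < 1, system is stable.
Offered load a = λ/μ = cρ = 24.5/13.9 = 1.7626
P₀ = [ Σₙ₌₀^1 aⁿ/n! + a^2/(2!(1-ρ)) ]⁻¹
Σ = a^0/0! + a^1/1! = 1.0000 + 1.7626 = 2.7626
a^2/(2!(1-ρ)) = 3.10672/(2 × 0.118705) = 13.0859
P₀ = 1/(2.7626 + 13.0859) = 0.06310
Lq = P₀·a^2·ρ / (2!(1-ρ)²) = 0.0630975 × 3.10672 × 0.881295 / (2 × 0.0140909) = 6.1301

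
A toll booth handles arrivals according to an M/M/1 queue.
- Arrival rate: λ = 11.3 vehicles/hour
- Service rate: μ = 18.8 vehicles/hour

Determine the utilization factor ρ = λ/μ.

Server utilization: ρ = λ/μ
ρ = 11.3/18.8 = 0.6011
The server is busy 60.11% of the time.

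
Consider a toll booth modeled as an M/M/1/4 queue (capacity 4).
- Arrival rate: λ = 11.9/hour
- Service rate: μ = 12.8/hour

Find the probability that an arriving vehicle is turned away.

ρ = λ/μ = 11.9/12.8 = 0.92969
P₀ = (1-ρ)/(1-ρ^(K+1)) = (1-0.92969)/(1-0.92969^5) = 0.070310/0.30547 = 0.2302
P_K = P₀×ρ^K = 0.230170 × 0.92969^4 = 0.230170 × 0.747055 = 0.1719
Blocking probability = 17.19%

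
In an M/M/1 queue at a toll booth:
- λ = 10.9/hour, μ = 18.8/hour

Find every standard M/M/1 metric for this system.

Step 1: ρ = λ/μ = 10.9/18.8 = 0.5798
Step 2: L = λ/(μ-λ) = 10.9/7.90 = 1.3797
Step 3: Lq = λ²/(μ(μ-λ)) = 118.81/(18.8×7.90) = 0.8000
Step 4: W = 1/(μ-λ) = 1/7.90 = 0.12658
Step 5: Wq = λ/(μ(μ-λ)) = 10.9/(18.8×7.90) = 0.07339
Step 6: P(0) = 1-ρ = 0.4202
Verify: L = λW = 10.9×0.12658 = 1.3797 ✔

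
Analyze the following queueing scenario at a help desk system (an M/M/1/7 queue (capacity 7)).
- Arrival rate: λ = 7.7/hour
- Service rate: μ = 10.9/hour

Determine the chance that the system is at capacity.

ρ = λ/μ = 7.7/10.9 = 0.70642
P₀ = (1-ρ)/(1-ρ^(K+1)) = (1-0.70642)/(1-0.70642^8) = 0.2936/0.9380 = 0.3130
P_K = P₀×ρ^K = 0.3130 × 0.70642^7 = 0.3130 × 0.08779 = 0.02748
Blocking probability = 2.75%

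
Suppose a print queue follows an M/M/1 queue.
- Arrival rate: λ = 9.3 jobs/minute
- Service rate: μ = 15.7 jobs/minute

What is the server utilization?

Server utilization: ρ = λ/μ
ρ = 9.3/15.7 = 0.5924
The server is busy 59.24% of the time.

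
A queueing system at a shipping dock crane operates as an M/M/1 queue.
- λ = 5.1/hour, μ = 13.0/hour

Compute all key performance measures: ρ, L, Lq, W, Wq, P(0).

Step 1: ρ = λ/μ = 5.1/13.0 = 0.3923
Step 2: L = λ/(μ-λ) = 5.1/7.90 = 0.6456
Step 3: Lq = λ²/(μ(μ-λ)) = 26.01/(13.0×7.90) = 0.2533
Step 4: W = 1/(μ-λ) = 1/7.90 = 0.12658
Step 5: Wq = λ/(μ(μ-λ)) = 5.1/(13.0×7.90) = 0.04966
Step 6: P(0) = 1-ρ = 0.6077
Verify: L = λW = 5.1×0.12658 = 0.6456 ✔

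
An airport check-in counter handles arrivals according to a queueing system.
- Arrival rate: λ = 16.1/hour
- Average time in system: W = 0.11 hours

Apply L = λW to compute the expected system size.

Little's Law: L = λW
L = 16.1 × 0.11 = 1.7710 passengers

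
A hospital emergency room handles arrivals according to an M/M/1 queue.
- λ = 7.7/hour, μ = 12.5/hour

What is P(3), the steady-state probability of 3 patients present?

ρ = λ/μ = 7.7/12.5 = 0.6160
P(n) = (1-ρ)ρⁿ
P(3) = (1-0.6160) × 0.6160^3
P(3) = 0.38400 × 0.23374
P(3) = 0.08976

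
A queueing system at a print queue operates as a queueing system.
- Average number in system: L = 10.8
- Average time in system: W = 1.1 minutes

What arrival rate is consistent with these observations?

Little's Law: L = λW, so λ = L/W
λ = 10.8/1.1 = 9.8182 jobs/minute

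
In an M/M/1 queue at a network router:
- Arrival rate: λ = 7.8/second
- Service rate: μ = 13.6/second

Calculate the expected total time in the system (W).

First, compute utilization: ρ = λ/μ = 7.8/13.6 = 0.5735
For M/M/1: W = 1/(μ-λ)
W = 1/(13.6-7.8) = 1/5.80
W = 0.1724 seconds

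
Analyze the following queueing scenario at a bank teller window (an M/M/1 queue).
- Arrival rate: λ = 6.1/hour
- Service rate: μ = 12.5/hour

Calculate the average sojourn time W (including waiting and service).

First, compute utilization: ρ = λ/μ = 6.1/12.5 = 0.4880
For M/M/1: W = 1/(μ-λ)
W = 1/(12.5-6.1) = 1/6.40
W = 0.1562 hours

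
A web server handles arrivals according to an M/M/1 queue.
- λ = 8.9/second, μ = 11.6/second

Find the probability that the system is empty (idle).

ρ = λ/μ = 8.9/11.6 = 0.7672
P(0) = 1 - ρ = 1 - 0.7672 = 0.2328
The server is idle 23.28% of the time.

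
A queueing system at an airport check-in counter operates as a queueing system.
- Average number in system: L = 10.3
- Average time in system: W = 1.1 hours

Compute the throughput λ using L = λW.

Little's Law: L = λW, so λ = L/W
λ = 10.3/1.1 = 9.3636 passengers/hour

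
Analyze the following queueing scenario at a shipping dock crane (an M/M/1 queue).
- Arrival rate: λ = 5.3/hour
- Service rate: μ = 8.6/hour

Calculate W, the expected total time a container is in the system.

First, compute utilization: ρ = λ/μ = 5.3/8.6 = 0.6163
For M/M/1: W = 1/(μ-λ)
W = 1/(8.6-5.3) = 1/3.30
W = 0.3030 hours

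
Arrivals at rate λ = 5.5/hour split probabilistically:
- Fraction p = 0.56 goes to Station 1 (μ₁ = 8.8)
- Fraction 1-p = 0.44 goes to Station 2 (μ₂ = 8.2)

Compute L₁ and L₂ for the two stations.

Effective rates: λ₁ = 5.5×0.56 = 3.08, λ₂ = 5.5×0.44 = 2.42
Station 1: ρ₁ = 3.08/8.8 = 0.3500, L₁ = ρ₁/(1-ρ₁) = 0.3500/(1-0.3500) = 0.5385
Station 2: ρ₂ = 2.42/8.2 = 0.29512, L₂ = ρ₂/(1-ρ₂) = 0.29512/(1-0.29512) = 0.4187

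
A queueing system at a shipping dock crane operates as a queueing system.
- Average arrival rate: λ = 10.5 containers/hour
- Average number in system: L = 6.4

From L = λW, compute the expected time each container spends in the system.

Little's Law: L = λW, so W = L/λ
W = 6.4/10.5 = 0.6095 hours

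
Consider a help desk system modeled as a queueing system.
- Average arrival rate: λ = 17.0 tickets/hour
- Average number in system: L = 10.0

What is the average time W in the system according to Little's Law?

Little's Law: L = λW, so W = L/λ
W = 10.0/17.0 = 0.5882 hours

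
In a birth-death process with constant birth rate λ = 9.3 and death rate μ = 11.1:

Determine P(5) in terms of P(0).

For constant rates: P(n)/P(0) = (λ/μ)^n
P(5)/P(0) = (9.3/11.1)^5 = 0.83784^5 = 0.4129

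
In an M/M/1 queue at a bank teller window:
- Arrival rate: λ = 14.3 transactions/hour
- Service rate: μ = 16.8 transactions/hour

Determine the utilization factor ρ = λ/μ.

Server utilization: ρ = λ/μ
ρ = 14.3/16.8 = 0.8512
The server is busy 85.12% of the time.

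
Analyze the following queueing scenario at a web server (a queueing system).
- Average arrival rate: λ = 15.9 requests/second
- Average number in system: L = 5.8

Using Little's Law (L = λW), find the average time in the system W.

Little's Law: L = λW, so W = L/λ
W = 5.8/15.9 = 0.3648 seconds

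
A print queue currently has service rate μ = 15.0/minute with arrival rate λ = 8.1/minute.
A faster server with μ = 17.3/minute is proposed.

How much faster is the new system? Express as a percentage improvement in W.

System 1: ρ₁ = 8.1/15.0 = 0.5400, W₁ = 1/(15.0-8.1) = 0.14493
System 2: ρ₂ = 8.1/17.3 = 0.4682, W₂ = 1/(17.3-8.1) = 0.10870
Improvement: (W₁-W₂)/W₁ = (0.14493-0.10870)/0.14493 = 25.00%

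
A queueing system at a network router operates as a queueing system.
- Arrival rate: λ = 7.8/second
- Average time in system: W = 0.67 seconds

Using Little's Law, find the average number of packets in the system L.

Little's Law: L = λW
L = 7.8 × 0.67 = 5.2260 packets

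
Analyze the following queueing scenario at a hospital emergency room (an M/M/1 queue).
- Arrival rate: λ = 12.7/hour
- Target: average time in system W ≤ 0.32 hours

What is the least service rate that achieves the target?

For M/M/1: W = 1/(μ-λ)
Need W ≤ 0.32, so 1/(μ-λ) ≤ 0.32
μ - λ ≥ 1/0.32 = 3.1250
μ ≥ 12.7 + 3.1250 = 15.8250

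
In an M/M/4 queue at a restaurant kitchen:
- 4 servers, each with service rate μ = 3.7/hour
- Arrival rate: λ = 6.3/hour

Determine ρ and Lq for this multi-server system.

Traffic intensity: ρ = λ/(cμ) = 6.3/(4×3.7) = 0.4257
Since ρ = 0.4257 < 1, system is stable.
Offered load a = λ/μ = cρ = 6.3/3.7 = 1.7027
P₀ = [ Σₙ₌₀^3 aⁿ/n! + a^4/(4!(1-ρ)) ]⁻¹
Σ = a^0/0! + a^1/1! + a^2/2! + a^3/3! = 1.0000 + 1.7027 + 1.4496 + 0.8227 = 4.9750
a^4/(4!(1-ρ)) = 8.4053/(24 × 0.5743) = 0.6098
P₀ = 1/(4.9750 + 0.6098) = 0.1791
Lq = P₀·a^4·ρ / (4!(1-ρ)²) = 0.17906 × 8.4053 × 0.42568 / (24 × 0.32985) = 0.08093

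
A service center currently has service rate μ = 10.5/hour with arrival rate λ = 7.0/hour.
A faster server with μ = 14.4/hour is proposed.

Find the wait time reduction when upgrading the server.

System 1: ρ₁ = 7.0/10.5 = 0.6667, W₁ = 1/(10.5-7.0) = 0.28571
System 2: ρ₂ = 7.0/14.4 = 0.4861, W₂ = 1/(14.4-7.0) = 0.13514
Improvement: (W₁-W₂)/W₁ = (0.28571-0.13514)/0.28571 = 52.70%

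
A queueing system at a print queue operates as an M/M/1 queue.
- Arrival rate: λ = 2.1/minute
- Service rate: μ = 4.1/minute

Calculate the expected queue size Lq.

ρ = λ/μ = 2.1/4.1 = 0.5122
For M/M/1: Lq = λ²/(μ(μ-λ))
Lq = 4.41/(4.1 × 2.00)
Lq = 0.5378 jobs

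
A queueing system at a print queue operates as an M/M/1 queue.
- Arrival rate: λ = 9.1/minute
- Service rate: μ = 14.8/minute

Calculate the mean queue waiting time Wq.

First, compute utilization: ρ = λ/μ = 9.1/14.8 = 0.6149
For M/M/1: Wq = λ/(μ(μ-λ))
Wq = 9.1/(14.8 × (14.8-9.1))
Wq = 9.1/(14.8 × 5.70)
Wq = 0.1079 minutes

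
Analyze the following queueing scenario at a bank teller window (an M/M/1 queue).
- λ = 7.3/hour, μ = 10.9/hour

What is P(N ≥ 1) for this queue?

ρ = λ/μ = 7.3/10.9 = 0.6697
P(N ≥ n) = ρⁿ
P(N ≥ 1) = 0.6697^1
P(N ≥ 1) = 0.6697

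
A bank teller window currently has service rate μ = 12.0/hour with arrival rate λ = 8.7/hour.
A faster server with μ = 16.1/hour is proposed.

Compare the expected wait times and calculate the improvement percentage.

System 1: ρ₁ = 8.7/12.0 = 0.7250, W₁ = 1/(12.0-8.7) = 0.3030
System 2: ρ₂ = 8.7/16.1 = 0.5404, W₂ = 1/(16.1-8.7) = 0.1351
Improvement: (W₁-W₂)/W₁ = (0.3030-0.1351)/0.3030 = 55.41%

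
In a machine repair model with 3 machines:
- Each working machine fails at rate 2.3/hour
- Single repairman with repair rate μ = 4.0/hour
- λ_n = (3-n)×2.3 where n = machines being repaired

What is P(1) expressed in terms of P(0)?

P(1)/P(0) = ∏_{i=0}^{1-1} λ_i/μ_{i+1}
= (3-0)×2.3/4.0
= 1.7250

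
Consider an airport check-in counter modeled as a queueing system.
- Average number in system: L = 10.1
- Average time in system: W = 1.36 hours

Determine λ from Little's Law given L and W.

Little's Law: L = λW, so λ = L/W
λ = 10.1/1.36 = 7.4265 passengers/hour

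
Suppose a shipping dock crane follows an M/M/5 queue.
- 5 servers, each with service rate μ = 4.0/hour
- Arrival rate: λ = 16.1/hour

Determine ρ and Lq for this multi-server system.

Traffic intensity: ρ = λ/(cμ) = 16.1/(5×4.0) = 0.8050
Since ρ = 0.8050 < 1, system is stable.
Offered load a = λ/μ = cρ = 16.1/4.0 = 4.0250
P₀ = [ Σₙ₌₀^4 aⁿ/n! + a^5/(5!(1-ρ)) ]⁻¹
Σ = a^0/0! + a^1/1! + a^2/2! + a^3/3! + a^4/4! = 1.000000 + 4.025000 + 8.100313 + 10.86792 + 10.93584 = 34.9291
a^5/(5!(1-ρ)) = 1056.4025/(120 × 0.1950) = 45.1454
P₀ = 1/(34.9291 + 45.1454) = 0.01249
Lq = P₀·a^5·ρ / (5!(1-ρ)²) = 0.0124884 × 1056.4025 × 0.805000 / (120 × 0.0380250) = 2.3275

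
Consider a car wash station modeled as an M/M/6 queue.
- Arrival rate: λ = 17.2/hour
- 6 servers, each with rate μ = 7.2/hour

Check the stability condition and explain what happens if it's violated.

Stability requires ρ = λ/(cμ) < 1
ρ = 17.2/(6 × 7.2) = 17.2/43.20 = 0.3981
Since 0.3981 < 1, the system is STABLE.
The servers are busy 39.81% of the time.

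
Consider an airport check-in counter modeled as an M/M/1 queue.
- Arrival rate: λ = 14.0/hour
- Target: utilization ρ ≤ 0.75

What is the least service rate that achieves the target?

ρ = λ/μ, so μ = λ/ρ
μ ≥ 14.0/0.75 = 18.6667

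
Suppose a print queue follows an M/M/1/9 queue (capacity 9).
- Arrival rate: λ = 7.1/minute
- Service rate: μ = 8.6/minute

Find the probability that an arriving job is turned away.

ρ = λ/μ = 7.1/8.6 = 0.82558
P₀ = (1-ρ)/(1-ρ^(K+1)) = (1-0.82558)/(1-0.82558^10) = 0.1744/0.8529 = 0.2045
P_K = P₀×ρ^K = 0.2045 × 0.82558^9 = 0.2045 × 0.1782 = 0.03644
Blocking probability = 3.64%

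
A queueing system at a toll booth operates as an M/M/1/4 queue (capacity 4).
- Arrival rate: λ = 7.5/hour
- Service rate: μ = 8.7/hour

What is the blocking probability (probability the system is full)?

ρ = λ/μ = 7.5/8.7 = 0.8621
P₀ = (1-ρ)/(1-ρ^(K+1)) = (1-0.8621)/(1-0.8621^5) = 0.1379/0.5238 = 0.2633
P_K = P₀×ρ^K = 0.2633 × 0.8621^4 = 0.2633 × 0.5524 = 0.1454
Blocking probability = 14.54%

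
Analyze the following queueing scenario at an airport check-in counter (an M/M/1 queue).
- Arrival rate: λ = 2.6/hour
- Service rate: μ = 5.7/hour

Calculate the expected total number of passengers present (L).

ρ = λ/μ = 2.6/5.7 = 0.4561
For M/M/1: L = λ/(μ-λ)
L = 2.6/(5.7-2.6) = 2.6/3.10
L = 0.8387 passengers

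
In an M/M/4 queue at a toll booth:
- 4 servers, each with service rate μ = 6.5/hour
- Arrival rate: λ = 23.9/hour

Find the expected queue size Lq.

Traffic intensity: ρ = λ/(cμ) = 23.9/(4×6.5) = 0.9192
Since ρ = 0.9192 < 1, system is stable.
Offered load a = λ/μ = cρ = 23.9/6.5 = 3.6769
P₀ = [ Σₙ₌₀^3 aⁿ/n! + a^4/(4!(1-ρ)) ]⁻¹
Σ = a^0/0! + a^1/1! + a^2/2! + a^3/3! = 1.0000 + 3.6769 + 6.7599 + 8.2852 = 19.7220
a^4/(4!(1-ρ)) = 182.7840/(24 × 0.08076923) = 94.2933
P₀ = 1/(19.7220 + 94.2933) = 0.008771
Lq = P₀·a^4·ρ / (4!(1-ρ)²) = 0.0087708 × 182.7840 × 0.91923 / (24 × 0.0065237) = 9.4123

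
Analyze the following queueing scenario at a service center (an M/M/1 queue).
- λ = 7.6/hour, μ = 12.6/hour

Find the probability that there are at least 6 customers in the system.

ρ = λ/μ = 7.6/12.6 = 0.603175
P(N ≥ n) = ρⁿ
P(N ≥ 6) = 0.603175^6
P(N ≥ 6) = 0.04816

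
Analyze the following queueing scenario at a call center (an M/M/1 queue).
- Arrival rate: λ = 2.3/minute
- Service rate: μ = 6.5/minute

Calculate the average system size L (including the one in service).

ρ = λ/μ = 2.3/6.5 = 0.3538
For M/M/1: L = λ/(μ-λ)
L = 2.3/(6.5-2.3) = 2.3/4.20
L = 0.5476 calls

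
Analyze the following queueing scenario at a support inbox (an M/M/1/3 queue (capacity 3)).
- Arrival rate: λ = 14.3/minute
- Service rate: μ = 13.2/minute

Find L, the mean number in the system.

ρ = λ/μ = 14.3/13.2 = 1.08333
P₀ = (1-ρ)/(1-ρ^(K+1)) = (1-1.08333)/(1-1.08333^4) = -0.083330/-0.37735 = 0.2208
P_K = P₀×ρ^K = 0.22083 × 1.08333^3 = 0.22083 × 1.2714 = 0.2808
L = ρ[1 - (K+1)ρ^K + Kρ^(K+1)] / [(1-ρ)(1-ρ^(K+1))]
L = 1.08333 × (1 - 4×1.271400 + 3×1.377346) / ((1 - 1.08333) × (1 - 1.377346)) = 1.5999 emails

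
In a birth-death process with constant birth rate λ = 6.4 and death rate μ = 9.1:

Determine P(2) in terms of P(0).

For constant rates: P(n)/P(0) = (λ/μ)^n
P(2)/P(0) = (6.4/9.1)^2 = 0.7033^2 = 0.4946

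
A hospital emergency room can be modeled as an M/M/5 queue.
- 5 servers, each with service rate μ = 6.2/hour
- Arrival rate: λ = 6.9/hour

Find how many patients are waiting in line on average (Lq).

Traffic intensity: ρ = λ/(cμ) = 6.9/(5×6.2) = 0.2226
Since ρ = 0.2226 < 1, system is stable.
Offered load a = λ/μ = cρ = 6.9/6.2 = 1.1129
P₀ = [ Σₙ₌₀^4 aⁿ/n! + a^5/(5!(1-ρ)) ]⁻¹
Σ = a^0/0! + a^1/1! + a^2/2! + a^3/3! + a^4/4! = 1.0000 + 1.1129 + 0.6193 + 0.2297 + 0.06392 = 3.0258
a^5/(5!(1-ρ)) = 1.7072/(120 × 0.7774) = 0.01830
P₀ = 1/(3.0258 + 0.01830) = 0.3285
Lq = P₀·a^5·ρ / (5!(1-ρ)²) = 0.3285 × 1.7072 × 0.2226 / (120 × 0.6044) = 0.001721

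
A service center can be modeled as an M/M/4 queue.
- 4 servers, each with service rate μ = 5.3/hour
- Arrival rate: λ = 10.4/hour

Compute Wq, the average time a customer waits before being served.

Traffic intensity: ρ = λ/(cμ) = 10.4/(4×5.3) = 0.4906
Since ρ = 0.4906 < 1, system is stable.
Offered load a = λ/μ = cρ = 10.4/5.3 = 1.9623
P₀ = [ Σₙ₌₀^3 aⁿ/n! + a^4/(4!(1-ρ)) ]⁻¹
Σ = a^0/0! + a^1/1! + a^2/2! + a^3/3! = 1.0000 + 1.9623 + 1.9252 + 1.2593 = 6.1468
a^4/(4!(1-ρ)) = 14.8262/(24 × 0.50943) = 1.2126
P₀ = 1/(6.1468 + 1.2126) = 0.1359
Lq = P₀·a^4·ρ / (4!(1-ρ)²) = 0.1359 × 14.8262 × 0.4906 / (24 × 0.2595) = 0.1587
Wq = Lq/λ = 0.1587/10.4 = 0.01526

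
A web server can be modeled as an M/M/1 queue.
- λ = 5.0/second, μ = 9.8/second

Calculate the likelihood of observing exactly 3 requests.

ρ = λ/μ = 5.0/9.8 = 0.5102
P(n) = (1-ρ)ρⁿ
P(3) = (1-0.5102) × 0.5102^3
P(3) = 0.4898 × 0.1328
P(3) = 0.06505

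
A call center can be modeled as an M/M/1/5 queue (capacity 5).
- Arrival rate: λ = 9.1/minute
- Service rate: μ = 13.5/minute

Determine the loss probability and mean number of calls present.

ρ = λ/μ = 9.1/13.5 = 0.674074
P₀ = (1-ρ)/(1-ρ^(K+1)) = (1-0.674074)/(1-0.674074^6) = 0.32593/0.90619 = 0.3597
P_K = P₀×ρ^K = 0.359666 × 0.674074^5 = 0.359666 × 0.139168 = 0.05005
Blocking probability P_5 = 0.05005 (5.01%)
L = ρ[1 - (K+1)ρ^K + Kρ^(K+1)] / [(1-ρ)(1-ρ^(K+1))]
L = 0.674074 × (1 - 6×0.139168 + 5×0.0938092) / ((1 - 0.674074) × (1 - 0.0938092)) = 1.4471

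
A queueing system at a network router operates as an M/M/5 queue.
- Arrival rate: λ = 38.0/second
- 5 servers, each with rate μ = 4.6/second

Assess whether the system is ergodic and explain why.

Stability requires ρ = λ/(cμ) < 1
ρ = 38.0/(5 × 4.6) = 38.0/23.00 = 1.6522
Since 1.6522 ≥ 1, the system is UNSTABLE.
Need c > λ/μ = 38.0/4.6 = 8.26.
Minimum servers needed: c = 9.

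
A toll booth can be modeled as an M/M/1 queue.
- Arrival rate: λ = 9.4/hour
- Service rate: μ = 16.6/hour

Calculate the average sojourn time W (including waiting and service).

First, compute utilization: ρ = λ/μ = 9.4/16.6 = 0.5663
For M/M/1: W = 1/(μ-λ)
W = 1/(16.6-9.4) = 1/7.20
W = 0.1389 hours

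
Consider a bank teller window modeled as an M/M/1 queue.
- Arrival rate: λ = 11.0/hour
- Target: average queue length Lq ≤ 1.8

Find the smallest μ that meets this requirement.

For M/M/1: Lq = λ²/(μ(μ-λ))
Need Lq ≤ 1.8, i.e. μ(μ-λ) ≥ λ²/1.8
μ² - 11.0μ - 121.00/1.8 ≥ 0  →  μ² - 11.0μ - 67.22222 ≥ 0
Quadratic formula (positive root): μ = [λ + √(λ² + 4×67.22222)]/2
Discriminant: 121.00 + 4×67.22222 = 389.8889, √389.8889 = 19.7456
μ ≥ (11.0 + 19.7456)/2 = 15.3728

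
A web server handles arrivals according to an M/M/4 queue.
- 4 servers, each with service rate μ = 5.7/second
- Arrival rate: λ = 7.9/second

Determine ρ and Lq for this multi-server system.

Traffic intensity: ρ = λ/(cμ) = 7.9/(4×5.7) = 0.3465
Since ρ = 0.3465 < 1, system is stable.
Offered load a = λ/μ = cρ = 7.9/5.7 = 1.3860
P₀ = [ Σₙ₌₀^3 aⁿ/n! + a^4/(4!(1-ρ)) ]⁻¹
Σ = a^0/0! + a^1/1! + a^2/2! + a^3/3! = 1.0000 + 1.3860 + 0.9604 + 0.4437 = 3.7901
a^4/(4!(1-ρ)) = 3.6899/(24 × 0.6535) = 0.2353
P₀ = 1/(3.7901 + 0.2353) = 0.2484
Lq = P₀·a^4·ρ / (4!(1-ρ)²) = 0.24842 × 3.6899 × 0.34649 / (24 × 0.42707) = 0.03099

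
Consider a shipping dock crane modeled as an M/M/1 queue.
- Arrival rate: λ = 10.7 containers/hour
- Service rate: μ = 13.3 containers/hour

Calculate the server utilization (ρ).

Server utilization: ρ = λ/μ
ρ = 10.7/13.3 = 0.8045
The server is busy 80.45% of the time.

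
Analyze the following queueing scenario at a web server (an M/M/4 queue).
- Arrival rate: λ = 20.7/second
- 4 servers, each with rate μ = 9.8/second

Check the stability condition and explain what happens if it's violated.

Stability requires ρ = λ/(cμ) < 1
ρ = 20.7/(4 × 9.8) = 20.7/39.20 = 0.5281
Since 0.5281 < 1, the system is STABLE.
The servers are busy 52.81% of the time.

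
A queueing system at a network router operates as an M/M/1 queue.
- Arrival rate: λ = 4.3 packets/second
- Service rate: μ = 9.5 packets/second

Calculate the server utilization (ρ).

Server utilization: ρ = λ/μ
ρ = 4.3/9.5 = 0.4526
The server is busy 45.26% of the time.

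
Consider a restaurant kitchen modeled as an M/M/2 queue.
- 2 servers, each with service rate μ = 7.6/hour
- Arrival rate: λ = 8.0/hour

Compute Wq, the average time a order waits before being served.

Traffic intensity: ρ = λ/(cμ) = 8.0/(2×7.6) = 0.5263
Since ρ = 0.5263 < 1, system is stable.
Offered load a = λ/μ = cρ = 8.0/7.6 = 1.0526
P₀ = [ Σₙ₌₀^1 aⁿ/n! + a^2/(2!(1-ρ)) ]⁻¹
Σ = a^0/0! + a^1/1! = 1.0000 + 1.0526 = 2.0526
a^2/(2!(1-ρ)) = 1.1080/(2 × 0.47368) = 1.1696
P₀ = 1/(2.0526 + 1.1696) = 0.3103
Lq = P₀·a^2·ρ / (2!(1-ρ)²) = 0.31034 × 1.1080 × 0.52632 / (2 × 0.22438) = 0.4033
Wq = Lq/λ = 0.4033/8.0 = 0.05041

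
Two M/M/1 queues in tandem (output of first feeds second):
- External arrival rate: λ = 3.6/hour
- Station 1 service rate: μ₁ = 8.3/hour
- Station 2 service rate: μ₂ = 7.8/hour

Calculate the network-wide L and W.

By Jackson's theorem, each station behaves as independent M/M/1.
Station 1: ρ₁ = 3.6/8.3 = 0.4337, L₁ = ρ₁/(1-ρ₁) = λ/(μ₁-λ) = 3.6/4.70 = 0.7660
Station 2: ρ₂ = 3.6/7.8 = 0.4615, L₂ = ρ₂/(1-ρ₂) = λ/(μ₂-λ) = 3.6/4.20 = 0.8571
Total: L = L₁ + L₂ = 0.7660 + 0.8571 = 1.6231
W = L/λ = 1.6231/3.6 = 0.4509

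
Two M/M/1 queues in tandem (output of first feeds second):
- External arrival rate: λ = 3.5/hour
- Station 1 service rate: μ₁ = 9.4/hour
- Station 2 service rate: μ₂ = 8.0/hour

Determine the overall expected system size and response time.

By Jackson's theorem, each station behaves as independent M/M/1.
Station 1: ρ₁ = 3.5/9.4 = 0.3723, L₁ = ρ₁/(1-ρ₁) = λ/(μ₁-λ) = 3.5/5.90 = 0.5932
Station 2: ρ₂ = 3.5/8.0 = 0.4375, L₂ = ρ₂/(1-ρ₂) = λ/(μ₂-λ) = 3.5/4.50 = 0.7778
Total: L = L₁ + L₂ = 0.5932 + 0.7778 = 1.3710
W = L/λ = 1.3710/3.5 = 0.3917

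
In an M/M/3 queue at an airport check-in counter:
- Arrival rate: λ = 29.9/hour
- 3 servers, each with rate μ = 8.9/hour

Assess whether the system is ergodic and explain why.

Stability requires ρ = λ/(cμ) < 1
ρ = 29.9/(3 × 8.9) = 29.9/26.70 = 1.1199
Since 1.1199 ≥ 1, the system is UNSTABLE.
Need c > λ/μ = 29.9/8.9 = 3.36.
Minimum servers needed: c = 4.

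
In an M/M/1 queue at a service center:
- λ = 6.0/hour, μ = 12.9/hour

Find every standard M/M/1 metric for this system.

Step 1: ρ = λ/μ = 6.0/12.9 = 0.4651
Step 2: L = λ/(μ-λ) = 6.0/6.90 = 0.8696
Step 3: Lq = λ²/(μ(μ-λ)) = 36.00/(12.9×6.90) = 0.4044
Step 4: W = 1/(μ-λ) = 1/6.90 = 0.14493
Step 5: Wq = λ/(μ(μ-λ)) = 6.0/(12.9×6.90) = 0.06741
Step 6: P(0) = 1-ρ = 0.5349
Verify: L = λW = 6.0×0.14493 = 0.8696 ✔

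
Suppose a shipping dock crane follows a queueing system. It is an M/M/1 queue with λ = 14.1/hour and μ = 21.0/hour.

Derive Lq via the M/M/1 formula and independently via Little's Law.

Method 1 (direct): Lq = λ²/(μ(μ-λ)) = 198.81/(21.0 × 6.90) = 1.3720

Method 2 (Little's Law):
W = 1/(μ-λ) = 1/6.90 = 0.1449275
Wq = W - 1/μ = 0.1449275 - 0.04761905 = 0.097308
Lq = λWq = 14.1 × 0.097308 = 1.3720 ✔ (matches Method 1)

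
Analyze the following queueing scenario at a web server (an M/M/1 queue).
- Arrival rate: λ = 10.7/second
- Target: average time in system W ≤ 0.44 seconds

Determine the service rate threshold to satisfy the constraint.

For M/M/1: W = 1/(μ-λ)
Need W ≤ 0.44, so 1/(μ-λ) ≤ 0.44
μ - λ ≥ 1/0.44 = 2.2727
μ ≥ 10.7 + 2.2727 = 12.9727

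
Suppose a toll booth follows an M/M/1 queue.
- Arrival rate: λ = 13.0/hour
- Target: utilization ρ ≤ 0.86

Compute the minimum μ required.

ρ = λ/μ, so μ = λ/ρ
μ ≥ 13.0/0.86 = 15.1163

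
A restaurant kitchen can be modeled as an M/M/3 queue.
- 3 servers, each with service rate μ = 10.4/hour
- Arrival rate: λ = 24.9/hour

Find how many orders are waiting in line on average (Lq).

Traffic intensity: ρ = λ/(cμ) = 24.9/(3×10.4) = 0.7981
Since ρ = 0.7981 < 1, system is stable.
Offered load a = λ/μ = cρ = 24.9/10.4 = 2.3942
P₀ = [ Σₙ₌₀^2 aⁿ/n! + a^3/(3!(1-ρ)) ]⁻¹
Σ = a^0/0! + a^1/1! + a^2/2! = 1.0000 + 2.3942 + 2.8662 = 6.2604
a^3/(3!(1-ρ)) = 13.7245/(6 × 0.201923) = 11.3282
P₀ = 1/(6.2604 + 11.3282) = 0.05686
Lq = P₀·a^3·ρ / (3!(1-ρ)²) = 0.056855 × 13.7245 × 0.79808 / (6 × 0.040773) = 2.5456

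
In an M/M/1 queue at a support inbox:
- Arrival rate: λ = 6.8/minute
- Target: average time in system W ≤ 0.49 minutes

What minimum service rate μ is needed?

For M/M/1: W = 1/(μ-λ)
Need W ≤ 0.49, so 1/(μ-λ) ≤ 0.49
μ - λ ≥ 1/0.49 = 2.0408
μ ≥ 6.8 + 2.0408 = 8.8408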